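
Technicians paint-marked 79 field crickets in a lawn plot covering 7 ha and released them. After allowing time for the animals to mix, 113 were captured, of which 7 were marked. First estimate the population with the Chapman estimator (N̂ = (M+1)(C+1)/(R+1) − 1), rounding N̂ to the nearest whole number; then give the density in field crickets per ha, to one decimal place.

N̂ = 80·114/8 − 1 = 9120/8 − 1 = 1139
Density = N̂ / area = 1139 / 7 ≈ 162.71 → 162.7 per ha

density ≈ 162.7 field crickets per ha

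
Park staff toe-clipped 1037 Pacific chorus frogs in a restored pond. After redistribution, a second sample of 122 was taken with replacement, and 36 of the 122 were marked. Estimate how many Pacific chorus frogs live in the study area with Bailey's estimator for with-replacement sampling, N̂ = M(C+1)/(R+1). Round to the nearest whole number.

N ≈ 3447

N̂ = 1037·(122+1)/(36+1) = 1037·123/37 = 127551/37 ≈ 3447.3 → 3447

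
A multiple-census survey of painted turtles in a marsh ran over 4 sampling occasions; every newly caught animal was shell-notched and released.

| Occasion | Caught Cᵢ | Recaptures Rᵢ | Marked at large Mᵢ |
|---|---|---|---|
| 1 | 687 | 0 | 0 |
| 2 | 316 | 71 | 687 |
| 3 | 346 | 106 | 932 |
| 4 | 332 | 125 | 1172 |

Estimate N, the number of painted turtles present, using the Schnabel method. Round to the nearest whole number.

N ≈ 3075

Σ MᵢCᵢ = 0·687 + 687·316 + 932·346 + 1172·332 = 0 + 217092 + 322472 + 389104 = 928668
Σ Rᵢ = 0 + 71 + 106 + 125 = 302
N̂ = 928668 / 302 ≈ 3075.1 → 3075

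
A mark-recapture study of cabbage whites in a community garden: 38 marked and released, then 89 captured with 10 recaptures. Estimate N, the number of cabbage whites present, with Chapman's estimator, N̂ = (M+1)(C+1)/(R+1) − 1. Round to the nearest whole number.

N ≈ 318

N̂ = (38+1)(89+1)/(10+1) − 1 = 39·90/11 − 1
= 3510/11 − 1 ≈ 319.1 − 1 ≈ 318.1 → 318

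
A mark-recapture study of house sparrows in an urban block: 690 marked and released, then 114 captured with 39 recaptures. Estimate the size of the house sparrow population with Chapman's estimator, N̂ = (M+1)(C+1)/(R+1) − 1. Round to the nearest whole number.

N̂ = (690+1)(114+1)/(39+1) − 1 = 691·115/40 − 1
= 79465/40 − 1 ≈ 1986.6 − 1 ≈ 1985.6 → 1986

N ≈ 1986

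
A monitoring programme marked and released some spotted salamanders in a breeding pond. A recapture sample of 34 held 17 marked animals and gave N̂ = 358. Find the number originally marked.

From N = M·C/R: M = N·R / C = 358·17 / 34 = 6086 / 34 = 179.

M = 179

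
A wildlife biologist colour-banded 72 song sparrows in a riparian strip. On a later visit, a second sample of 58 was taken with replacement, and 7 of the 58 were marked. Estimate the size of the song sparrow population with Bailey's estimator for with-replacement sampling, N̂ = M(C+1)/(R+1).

N = 531

N̂ = 72·(58+1)/(7+1) = 72·59/8 = 4248/8 = 531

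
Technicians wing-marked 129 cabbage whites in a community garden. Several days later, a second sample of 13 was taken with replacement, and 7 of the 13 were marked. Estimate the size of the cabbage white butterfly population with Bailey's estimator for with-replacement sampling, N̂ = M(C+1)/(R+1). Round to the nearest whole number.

N̂ = 129·(13+1)/(7+1) = 129·14/8 = 1806/8 ≈ 225.8 → 226

N ≈ 226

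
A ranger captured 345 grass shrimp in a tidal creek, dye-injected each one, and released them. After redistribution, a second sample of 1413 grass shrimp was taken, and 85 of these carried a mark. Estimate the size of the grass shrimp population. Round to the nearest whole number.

N ≈ 5735

N = (345 × 1413) / 85 = 487485 / 85 ≈ 5735.1 → 5735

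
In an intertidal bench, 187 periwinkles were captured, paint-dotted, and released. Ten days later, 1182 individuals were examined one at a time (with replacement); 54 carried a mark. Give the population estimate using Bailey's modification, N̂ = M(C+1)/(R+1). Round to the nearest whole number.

N ≈ 4022

N̂ = 187·(1182+1)/(54+1) = 187·1183/55 = 221221/55 ≈ 4022.2 → 4022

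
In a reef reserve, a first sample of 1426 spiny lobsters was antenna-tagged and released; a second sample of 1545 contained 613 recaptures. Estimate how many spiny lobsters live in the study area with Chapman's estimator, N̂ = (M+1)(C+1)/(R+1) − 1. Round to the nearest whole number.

N ≈ 3592

N̂ = (1426+1)(1545+1)/(613+1) − 1 = 1427·1546/614 − 1
= 2206142/614 − 1 ≈ 3593.1 − 1 ≈ 3592.1 → 3592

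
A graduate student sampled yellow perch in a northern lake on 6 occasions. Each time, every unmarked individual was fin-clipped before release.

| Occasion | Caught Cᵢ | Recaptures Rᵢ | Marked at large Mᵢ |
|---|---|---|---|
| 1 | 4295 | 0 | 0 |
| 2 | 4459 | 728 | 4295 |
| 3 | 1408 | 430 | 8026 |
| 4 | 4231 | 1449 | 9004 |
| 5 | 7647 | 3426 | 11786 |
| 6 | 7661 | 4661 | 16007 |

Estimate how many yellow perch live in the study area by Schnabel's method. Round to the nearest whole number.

Σ MᵢCᵢ = 0·4295 + 4295·4459 + 8026·1408 + 9004·4231 + 11786·7647 + 16007·7661 = 0 + 19151405 + 11300608 + 38095924 + 90127542 + 122629627 = 281305106
Σ Rᵢ = 0 + 728 + 430 + 1449 + 3426 + 4661 = 10694
N̂ = 281305106 / 10694 ≈ 26304.9 → 26305

N ≈ 26,305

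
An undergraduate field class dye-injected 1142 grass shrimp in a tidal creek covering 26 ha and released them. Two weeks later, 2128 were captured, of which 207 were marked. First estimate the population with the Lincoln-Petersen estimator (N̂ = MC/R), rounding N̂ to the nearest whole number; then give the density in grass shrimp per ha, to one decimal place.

N̂ = 1142·2128/207 = 2430176/207 ≈ 11740.0 → 11740
Density = N̂ / area = 11740 / 26 ≈ 451.54 → 451.5 per ha

density ≈ 451.5 grass shrimp per ha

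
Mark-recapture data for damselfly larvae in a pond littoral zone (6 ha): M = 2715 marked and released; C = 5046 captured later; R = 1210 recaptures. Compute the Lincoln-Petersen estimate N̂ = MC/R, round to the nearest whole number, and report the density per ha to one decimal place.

density ≈ 1887.0 damselfly larvae per ha

N̂ = 2715·5046/1210 = 13699890/1210 ≈ 11322.2 → 11322
Density = N̂ / area = 11322 / 6 = 1887.0 per ha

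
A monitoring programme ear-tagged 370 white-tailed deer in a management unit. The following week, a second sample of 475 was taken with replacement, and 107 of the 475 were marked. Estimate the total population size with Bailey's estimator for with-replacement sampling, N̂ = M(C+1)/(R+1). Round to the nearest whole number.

N̂ = 370·(475+1)/(107+1) = 370·476/108 = 176120/108 ≈ 1630.7 → 1631

N ≈ 1631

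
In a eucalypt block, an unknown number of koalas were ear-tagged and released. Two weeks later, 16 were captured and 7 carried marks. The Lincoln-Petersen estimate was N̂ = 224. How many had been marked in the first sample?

From N = M·C/R: M = N·R / C = 224·7 / 16 = 1568 / 16 = 98.

M = 98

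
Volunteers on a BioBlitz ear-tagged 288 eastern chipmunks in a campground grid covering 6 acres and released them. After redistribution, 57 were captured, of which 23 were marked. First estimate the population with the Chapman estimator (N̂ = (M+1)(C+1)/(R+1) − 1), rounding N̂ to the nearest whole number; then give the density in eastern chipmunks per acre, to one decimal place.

density ≈ 116.2 eastern chipmunks per acre

N̂ = 289·58/24 − 1 = 16762/24 − 1 ≈ 697.4 → 697
Density = N̂ / area = 697 / 6 ≈ 116.17 → 116.2 per acre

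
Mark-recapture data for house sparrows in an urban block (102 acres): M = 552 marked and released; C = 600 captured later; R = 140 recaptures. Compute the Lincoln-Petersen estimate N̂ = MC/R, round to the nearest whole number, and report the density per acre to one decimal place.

N̂ = 552·600/140 = 331200/140 ≈ 2365.7 → 2366
Density = N̂ / area = 2366 / 102 ≈ 23.20 → 23.2 per acre

density ≈ 23.2 house sparrows per acre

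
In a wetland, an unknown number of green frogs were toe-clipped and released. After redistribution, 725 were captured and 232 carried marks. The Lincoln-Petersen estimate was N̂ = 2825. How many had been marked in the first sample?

M = 904

From N = M·C/R: M = N·R / C = 2825·232 / 725 = 655400 / 725 = 904.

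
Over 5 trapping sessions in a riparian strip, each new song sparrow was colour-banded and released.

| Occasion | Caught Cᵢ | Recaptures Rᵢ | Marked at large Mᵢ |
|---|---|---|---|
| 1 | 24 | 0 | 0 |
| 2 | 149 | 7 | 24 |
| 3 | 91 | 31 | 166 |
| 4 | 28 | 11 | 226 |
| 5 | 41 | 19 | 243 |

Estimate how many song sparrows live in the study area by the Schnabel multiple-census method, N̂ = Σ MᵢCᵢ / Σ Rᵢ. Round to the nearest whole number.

Σ MᵢCᵢ = 0·24 + 24·149 + 166·91 + 226·28 + 243·41 = 0 + 3576 + 15106 + 6328 + 9963 = 34973
Σ Rᵢ = 0 + 7 + 31 + 11 + 19 = 68
N̂ = 34973 / 68 ≈ 514.3 → 514

N ≈ 514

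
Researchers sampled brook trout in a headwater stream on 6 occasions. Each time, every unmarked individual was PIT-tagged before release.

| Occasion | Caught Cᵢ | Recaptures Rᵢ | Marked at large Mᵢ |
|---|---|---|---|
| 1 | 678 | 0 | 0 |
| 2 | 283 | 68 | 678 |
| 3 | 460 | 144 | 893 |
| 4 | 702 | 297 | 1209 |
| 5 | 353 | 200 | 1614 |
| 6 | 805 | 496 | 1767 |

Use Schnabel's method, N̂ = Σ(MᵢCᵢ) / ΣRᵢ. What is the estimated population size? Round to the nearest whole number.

N ≈ 2858

Σ MᵢCᵢ = 0·678 + 678·283 + 893·460 + 1209·702 + 1614·353 + 1767·805 = 0 + 191874 + 410780 + 848718 + 569742 + 1422435 = 3443549
Σ Rᵢ = 0 + 68 + 144 + 297 + 200 + 496 = 1205
N̂ = 3443549 / 1205 ≈ 2857.7 → 2858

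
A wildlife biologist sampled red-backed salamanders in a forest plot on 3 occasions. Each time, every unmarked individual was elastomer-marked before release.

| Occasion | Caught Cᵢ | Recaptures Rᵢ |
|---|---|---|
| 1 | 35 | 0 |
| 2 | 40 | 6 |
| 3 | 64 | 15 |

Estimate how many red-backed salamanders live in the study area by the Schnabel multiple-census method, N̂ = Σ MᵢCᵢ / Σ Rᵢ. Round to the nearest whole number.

Marked at large before each occasion: Mᵢ = Σⱼ<ᵢ (Cⱼ − Rⱼ) → M1=0, M2=35, M3=69
Σ MᵢCᵢ = 0·35 + 35·40 + 69·64 = 0 + 1400 + 4416 = 5816
Σ Rᵢ = 0 + 6 + 15 = 21
N̂ = 5816 / 21 ≈ 277.0 → 277

N ≈ 277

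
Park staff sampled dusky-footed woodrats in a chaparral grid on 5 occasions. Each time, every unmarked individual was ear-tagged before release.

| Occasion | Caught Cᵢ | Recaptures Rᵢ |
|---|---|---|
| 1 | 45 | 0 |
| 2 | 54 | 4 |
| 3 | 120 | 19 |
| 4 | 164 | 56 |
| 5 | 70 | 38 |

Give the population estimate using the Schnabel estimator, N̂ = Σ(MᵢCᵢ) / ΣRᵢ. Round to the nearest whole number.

Marked at large before each occasion: Mᵢ = Σⱼ<ᵢ (Cⱼ − Rⱼ) → M1=0, M2=45, M3=95, M4=196, M5=304
Σ MᵢCᵢ = 0·45 + 45·54 + 95·120 + 196·164 + 304·70 = 0 + 2430 + 11400 + 32144 + 21280 = 67254
Σ Rᵢ = 0 + 4 + 19 + 56 + 38 = 117
N̂ = 67254 / 117 ≈ 574.8 → 575

N ≈ 575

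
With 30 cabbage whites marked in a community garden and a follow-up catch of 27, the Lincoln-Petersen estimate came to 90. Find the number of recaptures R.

From N = M·C/R: R = M·C / N = 30·27 / 90 = 810 / 90 = 9.

R = 9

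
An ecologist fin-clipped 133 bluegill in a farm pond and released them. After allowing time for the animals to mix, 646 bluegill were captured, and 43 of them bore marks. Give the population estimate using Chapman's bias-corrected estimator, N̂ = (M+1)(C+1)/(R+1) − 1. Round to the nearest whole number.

N̂ = (133+1)(646+1)/(43+1) − 1 = 134·647/44 − 1
= 86698/44 − 1 ≈ 1970.4 − 1 ≈ 1969.4 → 1969

N ≈ 1969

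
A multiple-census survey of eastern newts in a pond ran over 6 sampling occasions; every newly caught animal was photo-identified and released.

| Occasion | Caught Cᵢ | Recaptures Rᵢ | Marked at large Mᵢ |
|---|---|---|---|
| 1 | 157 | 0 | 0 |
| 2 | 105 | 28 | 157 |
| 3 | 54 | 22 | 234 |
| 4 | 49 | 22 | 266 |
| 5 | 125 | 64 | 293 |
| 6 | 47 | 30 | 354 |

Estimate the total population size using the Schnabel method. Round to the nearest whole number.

N ≈ 575

Σ MᵢCᵢ = 0·157 + 157·105 + 234·54 + 266·49 + 293·125 + 354·47 = 0 + 16485 + 12636 + 13034 + 36625 + 16638 = 95418
Σ Rᵢ = 0 + 28 + 22 + 22 + 64 + 30 = 166
N̂ = 95418 / 166 ≈ 574.8 → 575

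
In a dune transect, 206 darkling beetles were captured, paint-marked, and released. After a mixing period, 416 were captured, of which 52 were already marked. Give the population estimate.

N = 1648

The marked fraction in the recapture sample should equal the marked fraction in the population: 52/416 = 206/N.
N = (206 × 416) / 52 = 85696 / 52 = 1648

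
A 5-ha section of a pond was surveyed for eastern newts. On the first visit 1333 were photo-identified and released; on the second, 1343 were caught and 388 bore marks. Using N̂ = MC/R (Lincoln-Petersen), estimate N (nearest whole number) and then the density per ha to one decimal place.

N̂ = 1333·1343/388 = 1790219/388 ≈ 4614.0 → 4614
Density = N̂ / area = 4614 / 5 ≈ 922.80 → 922.8 per ha

density ≈ 922.8 eastern newts per ha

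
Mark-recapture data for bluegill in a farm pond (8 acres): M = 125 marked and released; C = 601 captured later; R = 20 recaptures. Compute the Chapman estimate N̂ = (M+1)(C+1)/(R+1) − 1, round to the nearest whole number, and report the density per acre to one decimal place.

density ≈ 451.4 bluegill per acre

N̂ = 126·602/21 − 1 = 75852/21 − 1 = 3611
Density = N̂ / area = 3611 / 8 ≈ 451.38 → 451.4 per acre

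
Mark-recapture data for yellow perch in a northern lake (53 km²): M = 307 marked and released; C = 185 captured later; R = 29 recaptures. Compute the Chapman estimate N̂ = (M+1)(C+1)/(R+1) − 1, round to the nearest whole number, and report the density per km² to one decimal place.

N̂ = 308·186/30 − 1 = 57288/30 − 1 ≈ 1908.6 → 1909
Density = N̂ / area = 1909 / 53 ≈ 36.02 → 36.0 per km²

density ≈ 36.0 yellow perch per km²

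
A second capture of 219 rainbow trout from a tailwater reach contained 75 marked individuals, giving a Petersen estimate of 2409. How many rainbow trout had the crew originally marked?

From N = M·C/R: M = N·R / C = 2409·75 / 219 = 180675 / 219 = 825.

M = 825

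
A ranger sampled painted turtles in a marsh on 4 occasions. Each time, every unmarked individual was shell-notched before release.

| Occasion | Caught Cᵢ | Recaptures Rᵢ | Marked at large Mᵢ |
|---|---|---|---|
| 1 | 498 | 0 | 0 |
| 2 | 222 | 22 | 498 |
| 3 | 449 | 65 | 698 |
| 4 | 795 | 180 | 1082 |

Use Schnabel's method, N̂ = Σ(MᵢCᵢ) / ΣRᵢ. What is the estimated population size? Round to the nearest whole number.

N ≈ 4810

Σ MᵢCᵢ = 0·498 + 498·222 + 698·449 + 1082·795 = 0 + 110556 + 313402 + 860190 = 1284148
Σ Rᵢ = 0 + 22 + 65 + 180 = 267
N̂ = 1284148 / 267 ≈ 4809.5 → 4810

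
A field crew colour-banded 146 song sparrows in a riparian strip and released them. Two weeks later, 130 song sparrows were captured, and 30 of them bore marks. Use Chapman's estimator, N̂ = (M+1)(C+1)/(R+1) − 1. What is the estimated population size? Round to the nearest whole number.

N̂ = (146+1)(130+1)/(30+1) − 1 = 147·131/31 − 1
= 19257/31 − 1 ≈ 621.2 − 1 ≈ 620.2 → 620

N ≈ 620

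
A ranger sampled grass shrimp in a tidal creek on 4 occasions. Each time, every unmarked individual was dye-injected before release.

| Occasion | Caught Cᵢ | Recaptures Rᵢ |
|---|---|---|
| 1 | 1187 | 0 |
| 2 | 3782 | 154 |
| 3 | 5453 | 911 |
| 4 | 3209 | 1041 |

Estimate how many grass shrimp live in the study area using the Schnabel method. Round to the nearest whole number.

Marked at large before each occasion: Mᵢ = Σⱼ<ᵢ (Cⱼ − Rⱼ) → M1=0, M2=1187, M3=4815, M4=9357
Σ MᵢCᵢ = 0·1187 + 1187·3782 + 4815·5453 + 9357·3209 = 0 + 4489234 + 26256195 + 30026613 = 60772042
Σ Rᵢ = 0 + 154 + 911 + 1041 = 2106
N̂ = 60772042 / 2106 ≈ 28856.6 → 28857

N ≈ 28,857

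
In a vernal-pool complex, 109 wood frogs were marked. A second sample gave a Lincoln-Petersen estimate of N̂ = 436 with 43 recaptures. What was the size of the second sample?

C = 172

From N = M·C/R: C = N·R / M = 436·43 / 109 = 18748 / 109 = 172.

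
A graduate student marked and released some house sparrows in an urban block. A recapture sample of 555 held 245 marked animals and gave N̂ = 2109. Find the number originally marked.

From N = M·C/R: M = N·R / C = 2109·245 / 555 = 516705 / 555 = 931.

M = 931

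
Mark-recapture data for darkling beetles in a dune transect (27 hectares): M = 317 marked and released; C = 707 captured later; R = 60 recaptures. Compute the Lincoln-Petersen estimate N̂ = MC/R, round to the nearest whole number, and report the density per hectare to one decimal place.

density ≈ 138.3 darkling beetles per hectare

N̂ = 317·707/60 = 224119/60 ≈ 3735.3 → 3735
Density = N̂ / area = 3735 / 27 ≈ 138.33 → 138.3 per hectare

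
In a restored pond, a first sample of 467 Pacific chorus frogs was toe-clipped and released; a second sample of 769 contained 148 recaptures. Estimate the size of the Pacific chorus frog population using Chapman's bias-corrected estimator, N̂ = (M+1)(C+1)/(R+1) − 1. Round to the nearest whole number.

N ≈ 2418

N̂ = (467+1)(769+1)/(148+1) − 1 = 468·770/149 − 1
= 360360/149 − 1 ≈ 2418.5 − 1 ≈ 2417.5 → 2418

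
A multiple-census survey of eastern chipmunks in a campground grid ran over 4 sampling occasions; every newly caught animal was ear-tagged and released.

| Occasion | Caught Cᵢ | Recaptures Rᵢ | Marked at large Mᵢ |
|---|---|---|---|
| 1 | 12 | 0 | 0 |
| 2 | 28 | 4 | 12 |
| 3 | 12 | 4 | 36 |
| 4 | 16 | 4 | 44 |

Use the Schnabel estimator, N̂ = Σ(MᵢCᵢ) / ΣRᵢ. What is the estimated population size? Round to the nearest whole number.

N ≈ 123

Σ MᵢCᵢ = 0·12 + 12·28 + 36·12 + 44·16 = 0 + 336 + 432 + 704 = 1472
Σ Rᵢ = 0 + 4 + 4 + 4 = 12
N̂ = 1472 / 12 ≈ 122.7 → 123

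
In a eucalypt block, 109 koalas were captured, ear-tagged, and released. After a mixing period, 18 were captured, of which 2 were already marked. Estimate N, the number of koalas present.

N = 981

The marked fraction in the recapture sample should equal the marked fraction in the population: 2/18 = 109/N.
N = (109 × 18) / 2 = 1962 / 2 = 981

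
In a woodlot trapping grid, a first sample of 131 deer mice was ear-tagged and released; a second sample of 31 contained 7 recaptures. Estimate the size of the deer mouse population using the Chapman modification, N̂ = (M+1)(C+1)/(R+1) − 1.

N̂ = (131+1)(31+1)/(7+1) − 1 = 132·32/8 − 1
= 4224/8 − 1 = 528 − 1 = 527

N = 527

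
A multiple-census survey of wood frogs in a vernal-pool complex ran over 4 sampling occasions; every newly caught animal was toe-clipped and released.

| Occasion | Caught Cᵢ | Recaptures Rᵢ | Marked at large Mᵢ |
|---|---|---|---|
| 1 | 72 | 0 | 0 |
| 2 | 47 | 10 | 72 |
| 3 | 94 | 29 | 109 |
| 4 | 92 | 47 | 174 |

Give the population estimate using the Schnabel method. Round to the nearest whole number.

Σ MᵢCᵢ = 0·72 + 72·47 + 109·94 + 174·92 = 0 + 3384 + 10246 + 16008 = 29638
Σ Rᵢ = 0 + 10 + 29 + 47 = 86
N̂ = 29638 / 86 ≈ 344.6 → 345

N ≈ 345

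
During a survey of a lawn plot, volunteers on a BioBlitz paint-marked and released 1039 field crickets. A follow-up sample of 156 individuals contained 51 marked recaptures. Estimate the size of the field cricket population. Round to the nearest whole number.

N = (1039 × 156) / 51 = 162084 / 51 ≈ 3178.1 → 3178

N ≈ 3178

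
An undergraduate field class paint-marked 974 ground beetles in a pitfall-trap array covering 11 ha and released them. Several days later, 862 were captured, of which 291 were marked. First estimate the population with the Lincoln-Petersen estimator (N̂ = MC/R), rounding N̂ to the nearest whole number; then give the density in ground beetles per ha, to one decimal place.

density ≈ 262.3 ground beetles per ha

N̂ = 974·862/291 = 839588/291 ≈ 2885.2 → 2885
Density = N̂ / area = 2885 / 11 ≈ 262.27 → 262.3 per ha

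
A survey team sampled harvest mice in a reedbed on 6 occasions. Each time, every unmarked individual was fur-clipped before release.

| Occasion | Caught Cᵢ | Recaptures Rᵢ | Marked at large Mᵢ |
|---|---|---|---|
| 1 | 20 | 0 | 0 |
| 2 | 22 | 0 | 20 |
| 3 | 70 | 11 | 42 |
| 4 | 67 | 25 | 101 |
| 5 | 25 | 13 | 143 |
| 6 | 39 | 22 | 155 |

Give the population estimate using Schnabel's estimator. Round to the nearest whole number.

N ≈ 278

Σ MᵢCᵢ = 0·20 + 20·22 + 42·70 + 101·67 + 143·25 + 155·39 = 0 + 440 + 2940 + 6767 + 3575 + 6045 = 19767
Σ Rᵢ = 0 + 0 + 11 + 25 + 13 + 22 = 71
N̂ = 19767 / 71 ≈ 278.4 → 278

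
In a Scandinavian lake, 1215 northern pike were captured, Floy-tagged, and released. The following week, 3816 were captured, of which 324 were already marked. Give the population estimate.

N = 14,310

N = (1215 × 3816) / 324 = 4636440 / 324 = 14310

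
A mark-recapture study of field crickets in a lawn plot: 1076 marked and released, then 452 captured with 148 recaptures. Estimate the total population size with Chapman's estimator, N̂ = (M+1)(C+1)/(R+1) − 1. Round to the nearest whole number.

N̂ = (1076+1)(452+1)/(148+1) − 1 = 1077·453/149 − 1
= 487881/149 − 1 ≈ 3274.4 − 1 ≈ 3273.4 → 3273

N ≈ 3273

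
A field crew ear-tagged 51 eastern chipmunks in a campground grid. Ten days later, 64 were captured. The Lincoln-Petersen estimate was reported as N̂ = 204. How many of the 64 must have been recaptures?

R = 16

From N = M·C/R: R = M·C / N = 51·64 / 204 = 3264 / 204 = 16.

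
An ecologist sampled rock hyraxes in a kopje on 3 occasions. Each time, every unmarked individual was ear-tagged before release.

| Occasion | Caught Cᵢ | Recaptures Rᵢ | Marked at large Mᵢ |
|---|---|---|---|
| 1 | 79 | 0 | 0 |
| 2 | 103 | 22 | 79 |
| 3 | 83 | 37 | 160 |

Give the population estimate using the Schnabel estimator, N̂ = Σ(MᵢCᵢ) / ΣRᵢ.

Σ MᵢCᵢ = 0·79 + 79·103 + 160·83 = 0 + 8137 + 13280 = 21417
Σ Rᵢ = 0 + 22 + 37 = 59
N̂ = 21417 / 59 = 363

N = 363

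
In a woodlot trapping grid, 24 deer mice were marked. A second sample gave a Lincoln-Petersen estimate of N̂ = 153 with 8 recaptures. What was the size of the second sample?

C = 51

From N = M·C/R: C = N·R / M = 153·8 / 24 = 1224 / 24 = 51.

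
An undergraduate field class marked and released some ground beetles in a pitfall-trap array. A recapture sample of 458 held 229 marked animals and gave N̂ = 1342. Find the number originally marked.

From N = M·C/R: M = N·R / C = 1342·229 / 458 = 307318 / 458 = 671.

M = 671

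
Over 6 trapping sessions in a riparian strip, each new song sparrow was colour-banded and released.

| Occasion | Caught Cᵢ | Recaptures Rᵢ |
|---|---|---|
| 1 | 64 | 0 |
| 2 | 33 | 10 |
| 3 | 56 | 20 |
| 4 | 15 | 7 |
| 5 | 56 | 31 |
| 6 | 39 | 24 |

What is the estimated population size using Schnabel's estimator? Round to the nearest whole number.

N ≈ 242

Marked at large before each occasion: Mᵢ = Σⱼ<ᵢ (Cⱼ − Rⱼ) → M1=0, M2=64, M3=87, M4=123, M5=131, M6=156
Σ MᵢCᵢ = 0·64 + 64·33 + 87·56 + 123·15 + 131·56 + 156·39 = 0 + 2112 + 4872 + 1845 + 7336 + 6084 = 22249
Σ Rᵢ = 0 + 10 + 20 + 7 + 31 + 24 = 92
N̂ = 22249 / 92 ≈ 241.8 → 242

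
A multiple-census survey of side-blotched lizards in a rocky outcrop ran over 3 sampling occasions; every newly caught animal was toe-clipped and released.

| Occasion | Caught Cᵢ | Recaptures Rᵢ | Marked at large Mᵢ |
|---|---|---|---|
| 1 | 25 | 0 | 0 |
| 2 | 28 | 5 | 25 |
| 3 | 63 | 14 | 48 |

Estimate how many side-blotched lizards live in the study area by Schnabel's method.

Σ MᵢCᵢ = 0·25 + 25·28 + 48·63 = 0 + 700 + 3024 = 3724
Σ Rᵢ = 0 + 5 + 14 = 19
N̂ = 3724 / 19 = 196

N = 196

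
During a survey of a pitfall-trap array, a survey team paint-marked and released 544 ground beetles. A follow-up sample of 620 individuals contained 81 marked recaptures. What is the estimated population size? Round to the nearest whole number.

N ≈ 4164

N = (544 × 620) / 81 = 337280 / 81 ≈ 4164.0 → 4164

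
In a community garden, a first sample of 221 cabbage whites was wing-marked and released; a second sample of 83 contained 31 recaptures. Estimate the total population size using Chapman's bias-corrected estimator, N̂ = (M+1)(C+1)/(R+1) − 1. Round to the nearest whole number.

N̂ = (221+1)(83+1)/(31+1) − 1 = 222·84/32 − 1
= 18648/32 − 1 ≈ 582.8 − 1 ≈ 581.8 → 582

N ≈ 582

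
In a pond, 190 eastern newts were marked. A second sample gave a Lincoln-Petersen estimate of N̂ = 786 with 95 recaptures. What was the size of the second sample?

From N = M·C/R: C = N·R / M = 786·95 / 190 = 74670 / 190 = 393.

C = 393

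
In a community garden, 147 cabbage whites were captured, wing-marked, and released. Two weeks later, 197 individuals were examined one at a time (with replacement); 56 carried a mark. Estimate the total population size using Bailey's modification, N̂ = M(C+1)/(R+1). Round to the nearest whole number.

N ≈ 511

N̂ = 147·(197+1)/(56+1) = 147·198/57 = 29106/57 ≈ 510.6 → 511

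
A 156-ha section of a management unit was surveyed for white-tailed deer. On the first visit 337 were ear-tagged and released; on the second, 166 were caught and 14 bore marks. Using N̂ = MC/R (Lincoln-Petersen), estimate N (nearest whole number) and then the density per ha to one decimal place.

N̂ = 337·166/14 = 55942/14 ≈ 3995.9 → 3996
Density = N̂ / area = 3996 / 156 ≈ 25.62 → 25.6 per ha

density ≈ 25.6 white-tailed deer per ha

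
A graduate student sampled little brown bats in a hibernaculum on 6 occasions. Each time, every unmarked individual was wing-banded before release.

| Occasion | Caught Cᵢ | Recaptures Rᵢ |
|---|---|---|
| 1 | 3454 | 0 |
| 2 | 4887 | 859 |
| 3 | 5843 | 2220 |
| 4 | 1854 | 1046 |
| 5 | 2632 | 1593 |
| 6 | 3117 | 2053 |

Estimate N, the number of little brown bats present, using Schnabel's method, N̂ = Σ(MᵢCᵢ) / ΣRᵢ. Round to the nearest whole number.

N ≈ 19,677

Marked at large before each occasion: Mᵢ = Σⱼ<ᵢ (Cⱼ − Rⱼ) → M1=0, M2=3454, M3=7482, M4=11105, M5=11913, M6=12952
Σ MᵢCᵢ = 0·3454 + 3454·4887 + 7482·5843 + 11105·1854 + 11913·2632 + 12952·3117 = 0 + 16879698 + 43717326 + 20588670 + 31355016 + 40371384 = 152912094
Σ Rᵢ = 0 + 859 + 2220 + 1046 + 1593 + 2053 = 7771
N̂ = 152912094 / 7771 ≈ 19677.3 → 19677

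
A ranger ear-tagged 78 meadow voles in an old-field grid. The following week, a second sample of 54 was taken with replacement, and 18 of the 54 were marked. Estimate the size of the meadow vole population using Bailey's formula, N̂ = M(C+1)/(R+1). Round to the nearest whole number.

N̂ = 78·(54+1)/(18+1) = 78·55/19 = 4290/19 ≈ 225.8 → 226

N ≈ 226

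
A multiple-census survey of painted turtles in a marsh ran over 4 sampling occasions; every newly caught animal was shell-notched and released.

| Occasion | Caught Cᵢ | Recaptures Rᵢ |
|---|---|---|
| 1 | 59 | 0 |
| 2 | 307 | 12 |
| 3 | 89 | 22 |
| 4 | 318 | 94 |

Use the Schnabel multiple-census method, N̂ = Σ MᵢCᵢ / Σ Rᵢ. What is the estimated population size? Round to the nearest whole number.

N ≈ 1434

Marked at large before each occasion: Mᵢ = Σⱼ<ᵢ (Cⱼ − Rⱼ) → M1=0, M2=59, M3=354, M4=421
Σ MᵢCᵢ = 0·59 + 59·307 + 354·89 + 421·318 = 0 + 18113 + 31506 + 133878 = 183497
Σ Rᵢ = 0 + 12 + 22 + 94 = 128
N̂ = 183497 / 128 ≈ 1433.6 → 1434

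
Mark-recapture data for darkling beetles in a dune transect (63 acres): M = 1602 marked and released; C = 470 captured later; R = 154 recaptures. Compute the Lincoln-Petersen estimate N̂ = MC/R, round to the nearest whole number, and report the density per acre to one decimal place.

N̂ = 1602·470/154 = 752940/154 ≈ 4889.2 → 4889
Density = N̂ / area = 4889 / 63 ≈ 77.60 → 77.6 per acre

density ≈ 77.6 darkling beetles per acre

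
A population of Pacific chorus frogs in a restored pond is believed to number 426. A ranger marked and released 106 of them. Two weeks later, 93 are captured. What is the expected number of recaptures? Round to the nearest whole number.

expected recaptures ≈ 23

Expected recaptures E[R] = M·C / N.
E[R] = 106 × 93 / 426 = 9858 / 426 ≈ 23.1 → 23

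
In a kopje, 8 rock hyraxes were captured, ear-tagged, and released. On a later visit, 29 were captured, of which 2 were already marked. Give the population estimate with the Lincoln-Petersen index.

If marked individuals mix randomly, R/C ≈ M/N, giving N ≈ M·C/R.
N = (8 × 29) / 2 = 232 / 2 = 116

N = 116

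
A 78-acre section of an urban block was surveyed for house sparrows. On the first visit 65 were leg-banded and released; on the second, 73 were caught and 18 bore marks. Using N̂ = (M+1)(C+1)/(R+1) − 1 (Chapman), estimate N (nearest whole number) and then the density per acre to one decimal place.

N̂ = 66·74/19 − 1 = 4884/19 − 1 ≈ 256.1 → 256
Density = N̂ / area = 256 / 78 ≈ 3.28 → 3.3 per acre

density ≈ 3.3 house sparrows per acre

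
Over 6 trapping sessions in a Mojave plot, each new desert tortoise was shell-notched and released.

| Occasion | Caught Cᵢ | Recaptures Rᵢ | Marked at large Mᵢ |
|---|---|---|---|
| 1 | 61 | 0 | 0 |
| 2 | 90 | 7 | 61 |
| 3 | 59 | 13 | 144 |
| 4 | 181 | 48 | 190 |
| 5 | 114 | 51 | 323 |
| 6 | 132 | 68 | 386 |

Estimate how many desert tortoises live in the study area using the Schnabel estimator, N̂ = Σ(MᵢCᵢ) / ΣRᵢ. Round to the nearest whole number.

Σ MᵢCᵢ = 0·61 + 61·90 + 144·59 + 190·181 + 323·114 + 386·132 = 0 + 5490 + 8496 + 34390 + 36822 + 50952 = 136150
Σ Rᵢ = 0 + 7 + 13 + 48 + 51 + 68 = 187
N̂ = 136150 / 187 ≈ 728.1 → 728

N ≈ 728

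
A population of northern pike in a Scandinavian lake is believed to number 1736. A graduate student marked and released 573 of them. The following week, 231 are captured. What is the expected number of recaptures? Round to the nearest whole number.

Expected recaptures E[R] = M·C / N.
E[R] = 573 × 231 / 1736 = 132363 / 1736 ≈ 76.2 → 76

expected recaptures ≈ 76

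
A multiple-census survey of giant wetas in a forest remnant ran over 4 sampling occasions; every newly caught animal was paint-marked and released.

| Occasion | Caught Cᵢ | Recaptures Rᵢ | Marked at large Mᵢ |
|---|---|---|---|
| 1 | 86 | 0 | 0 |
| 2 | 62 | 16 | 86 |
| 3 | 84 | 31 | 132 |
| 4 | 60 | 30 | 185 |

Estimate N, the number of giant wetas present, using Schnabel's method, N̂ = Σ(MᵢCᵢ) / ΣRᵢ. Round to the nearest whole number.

Σ MᵢCᵢ = 0·86 + 86·62 + 132·84 + 185·60 = 0 + 5332 + 11088 + 11100 = 27520
Σ Rᵢ = 0 + 16 + 31 + 30 = 77
N̂ = 27520 / 77 ≈ 357.4 → 357

N ≈ 357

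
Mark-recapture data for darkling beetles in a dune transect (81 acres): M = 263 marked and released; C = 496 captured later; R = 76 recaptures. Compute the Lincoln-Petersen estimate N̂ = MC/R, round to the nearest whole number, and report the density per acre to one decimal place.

N̂ = 263·496/76 = 130448/76 ≈ 1716.4 → 1716
Density = N̂ / area = 1716 / 81 ≈ 21.19 → 21.2 per acre

density ≈ 21.2 darkling beetles per acre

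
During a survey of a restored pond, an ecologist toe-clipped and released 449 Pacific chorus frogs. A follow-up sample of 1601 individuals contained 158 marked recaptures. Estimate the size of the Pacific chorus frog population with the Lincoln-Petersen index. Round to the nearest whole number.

The marked fraction in the recapture sample should equal the marked fraction in the population: 158/1601 = 449/N.
N = (449 × 1601) / 158 = 718849 / 158 ≈ 4549.7 → 4550

N ≈ 4550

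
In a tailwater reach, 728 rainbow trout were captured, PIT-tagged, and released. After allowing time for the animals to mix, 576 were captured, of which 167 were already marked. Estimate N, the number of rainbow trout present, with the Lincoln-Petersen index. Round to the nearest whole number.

If marked individuals mix randomly, R/C ≈ M/N, giving N ≈ M·C/R.
N = (728 × 576) / 167 = 419328 / 167 ≈ 2510.9 → 2511

N ≈ 2511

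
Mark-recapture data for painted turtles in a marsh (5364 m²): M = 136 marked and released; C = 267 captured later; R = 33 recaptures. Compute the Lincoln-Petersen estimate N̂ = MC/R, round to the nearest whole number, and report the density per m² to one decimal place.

density ≈ 0.2 painted turtles per m²

N̂ = 136·267/33 = 36312/33 ≈ 1100.4 → 1100
Density = N̂ / area = 1100 / 5364 ≈ 0.21 → 0.2 per m²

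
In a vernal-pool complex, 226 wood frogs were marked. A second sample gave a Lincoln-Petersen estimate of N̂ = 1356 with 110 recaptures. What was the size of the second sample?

From N = M·C/R: C = N·R / M = 1356·110 / 226 = 149160 / 226 = 660.

C = 660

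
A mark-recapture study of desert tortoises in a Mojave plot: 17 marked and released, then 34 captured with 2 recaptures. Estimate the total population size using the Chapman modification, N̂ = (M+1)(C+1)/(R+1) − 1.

N̂ = (17+1)(34+1)/(2+1) − 1 = 18·35/3 − 1
= 630/3 − 1 = 210 − 1 = 209

N = 209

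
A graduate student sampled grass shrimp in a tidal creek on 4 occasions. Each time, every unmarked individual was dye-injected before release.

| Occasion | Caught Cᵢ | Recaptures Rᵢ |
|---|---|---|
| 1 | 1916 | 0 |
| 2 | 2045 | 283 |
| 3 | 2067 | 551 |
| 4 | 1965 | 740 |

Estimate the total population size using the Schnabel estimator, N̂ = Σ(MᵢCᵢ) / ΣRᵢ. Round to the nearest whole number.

Marked at large before each occasion: Mᵢ = Σⱼ<ᵢ (Cⱼ − Rⱼ) → M1=0, M2=1916, M3=3678, M4=5194
Σ MᵢCᵢ = 0·1916 + 1916·2045 + 3678·2067 + 5194·1965 = 0 + 3918220 + 7602426 + 10206210 = 21726856
Σ Rᵢ = 0 + 283 + 551 + 740 = 1574
N̂ = 21726856 / 1574 ≈ 13803.6 → 13804

N ≈ 13,804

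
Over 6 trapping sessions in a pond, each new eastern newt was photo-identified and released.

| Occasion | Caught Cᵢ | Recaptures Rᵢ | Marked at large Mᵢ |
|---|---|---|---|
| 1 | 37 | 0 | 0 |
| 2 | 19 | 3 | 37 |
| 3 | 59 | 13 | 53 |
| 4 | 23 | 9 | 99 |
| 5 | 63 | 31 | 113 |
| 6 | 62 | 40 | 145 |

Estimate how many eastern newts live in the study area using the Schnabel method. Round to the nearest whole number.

N ≈ 231

Σ MᵢCᵢ = 0·37 + 37·19 + 53·59 + 99·23 + 113·63 + 145·62 = 0 + 703 + 3127 + 2277 + 7119 + 8990 = 22216
Σ Rᵢ = 0 + 3 + 13 + 9 + 31 + 40 = 96
N̂ = 22216 / 96 ≈ 231.4 → 231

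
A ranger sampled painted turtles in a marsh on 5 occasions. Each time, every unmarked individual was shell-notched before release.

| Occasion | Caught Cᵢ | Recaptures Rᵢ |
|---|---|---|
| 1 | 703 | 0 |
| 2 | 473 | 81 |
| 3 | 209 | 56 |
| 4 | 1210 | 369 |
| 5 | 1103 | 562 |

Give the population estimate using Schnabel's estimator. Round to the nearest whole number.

N ≈ 4097

Marked at large before each occasion: Mᵢ = Σⱼ<ᵢ (Cⱼ − Rⱼ) → M1=0, M2=703, M3=1095, M4=1248, M5=2089
Σ MᵢCᵢ = 0·703 + 703·473 + 1095·209 + 1248·1210 + 2089·1103 = 0 + 332519 + 228855 + 1510080 + 2304167 = 4375621
Σ Rᵢ = 0 + 81 + 56 + 369 + 562 = 1068
N̂ = 4375621 / 1068 ≈ 4097.0 → 4097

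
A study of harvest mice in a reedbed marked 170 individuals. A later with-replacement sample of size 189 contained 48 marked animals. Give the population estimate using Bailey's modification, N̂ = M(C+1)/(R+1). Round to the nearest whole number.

N̂ = 170·(189+1)/(48+1) = 170·190/49 = 32300/49 ≈ 659.2 → 659

N ≈ 659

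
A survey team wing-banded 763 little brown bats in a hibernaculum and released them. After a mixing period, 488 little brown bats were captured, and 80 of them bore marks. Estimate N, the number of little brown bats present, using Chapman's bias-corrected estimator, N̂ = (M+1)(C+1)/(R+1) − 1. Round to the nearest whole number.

N ≈ 4611

N̂ = (763+1)(488+1)/(80+1) − 1 = 764·489/81 − 1
= 373596/81 − 1 ≈ 4612.3 − 1 ≈ 4611.3 → 4611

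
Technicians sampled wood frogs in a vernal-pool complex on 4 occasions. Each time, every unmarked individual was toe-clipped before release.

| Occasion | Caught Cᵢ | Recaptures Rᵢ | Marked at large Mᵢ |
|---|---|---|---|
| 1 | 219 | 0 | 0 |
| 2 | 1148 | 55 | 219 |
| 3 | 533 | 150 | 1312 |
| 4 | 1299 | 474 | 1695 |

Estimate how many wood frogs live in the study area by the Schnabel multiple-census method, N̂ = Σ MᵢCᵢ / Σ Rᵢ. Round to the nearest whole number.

N ≈ 4643

Σ MᵢCᵢ = 0·219 + 219·1148 + 1312·533 + 1695·1299 = 0 + 251412 + 699296 + 2201805 = 3152513
Σ Rᵢ = 0 + 55 + 150 + 474 = 679
N̂ = 3152513 / 679 ≈ 4642.9 → 4643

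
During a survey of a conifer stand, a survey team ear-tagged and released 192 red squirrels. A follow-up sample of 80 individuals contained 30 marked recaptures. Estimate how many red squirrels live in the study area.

N = 512

If marked individuals mix randomly, R/C ≈ M/N, giving N ≈ M·C/R.
N = (192 × 80) / 30 = 15360 / 30 = 512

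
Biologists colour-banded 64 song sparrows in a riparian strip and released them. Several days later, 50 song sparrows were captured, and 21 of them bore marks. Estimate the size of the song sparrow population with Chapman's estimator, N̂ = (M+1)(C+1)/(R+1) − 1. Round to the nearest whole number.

N̂ = (64+1)(50+1)/(21+1) − 1 = 65·51/22 − 1
= 3315/22 − 1 ≈ 150.7 − 1 ≈ 149.7 → 150

N ≈ 150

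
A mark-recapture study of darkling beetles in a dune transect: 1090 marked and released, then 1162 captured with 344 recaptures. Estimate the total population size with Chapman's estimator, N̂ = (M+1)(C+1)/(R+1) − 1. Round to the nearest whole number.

N̂ = (1090+1)(1162+1)/(344+1) − 1 = 1091·1163/345 − 1
= 1268833/345 − 1 ≈ 3677.8 − 1 ≈ 3676.8 → 3677

N ≈ 3677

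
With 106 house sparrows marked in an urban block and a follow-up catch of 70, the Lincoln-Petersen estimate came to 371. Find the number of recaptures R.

From N = M·C/R: R = M·C / N = 106·70 / 371 = 7420 / 371 = 20.

R = 20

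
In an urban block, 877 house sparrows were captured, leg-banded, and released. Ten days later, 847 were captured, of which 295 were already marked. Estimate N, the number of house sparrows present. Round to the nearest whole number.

N ≈ 2518

N = (877 × 847) / 295 = 742819 / 295 ≈ 2518.0 → 2518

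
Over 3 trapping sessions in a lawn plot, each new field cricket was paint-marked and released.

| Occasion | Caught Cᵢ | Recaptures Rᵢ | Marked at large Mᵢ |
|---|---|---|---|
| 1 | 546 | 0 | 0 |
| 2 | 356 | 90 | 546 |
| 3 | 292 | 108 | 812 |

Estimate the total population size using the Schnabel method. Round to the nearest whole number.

N ≈ 2179

Σ MᵢCᵢ = 0·546 + 546·356 + 812·292 = 0 + 194376 + 237104 = 431480
Σ Rᵢ = 0 + 90 + 108 = 198
N̂ = 431480 / 198 ≈ 2179.2 → 2179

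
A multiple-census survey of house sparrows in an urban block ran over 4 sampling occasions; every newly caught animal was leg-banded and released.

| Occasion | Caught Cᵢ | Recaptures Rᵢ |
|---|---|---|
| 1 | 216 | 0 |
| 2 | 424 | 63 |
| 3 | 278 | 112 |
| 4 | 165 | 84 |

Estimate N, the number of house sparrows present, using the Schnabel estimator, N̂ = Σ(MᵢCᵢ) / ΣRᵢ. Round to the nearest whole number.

Marked at large before each occasion: Mᵢ = Σⱼ<ᵢ (Cⱼ − Rⱼ) → M1=0, M2=216, M3=577, M4=743
Σ MᵢCᵢ = 0·216 + 216·424 + 577·278 + 743·165 = 0 + 91584 + 160406 + 122595 = 374585
Σ Rᵢ = 0 + 63 + 112 + 84 = 259
N̂ = 374585 / 259 ≈ 1446.3 → 1446

N ≈ 1446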